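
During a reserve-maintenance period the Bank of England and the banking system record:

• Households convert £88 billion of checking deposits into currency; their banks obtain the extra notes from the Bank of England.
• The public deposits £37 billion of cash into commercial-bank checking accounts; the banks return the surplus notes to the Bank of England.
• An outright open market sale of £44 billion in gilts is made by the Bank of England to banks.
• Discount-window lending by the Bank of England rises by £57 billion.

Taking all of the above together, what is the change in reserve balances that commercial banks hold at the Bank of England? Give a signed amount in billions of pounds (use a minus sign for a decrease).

-£38 billion

Bank of England balance sheet:
  Assets:      Securities −£44B, Loans to banks +£57B
  Liabilities: Bank reserves −£38B, Currency in circulation +£51B
So the change in reserve balances that commercial banks hold at the Bank of England is -£38 billion.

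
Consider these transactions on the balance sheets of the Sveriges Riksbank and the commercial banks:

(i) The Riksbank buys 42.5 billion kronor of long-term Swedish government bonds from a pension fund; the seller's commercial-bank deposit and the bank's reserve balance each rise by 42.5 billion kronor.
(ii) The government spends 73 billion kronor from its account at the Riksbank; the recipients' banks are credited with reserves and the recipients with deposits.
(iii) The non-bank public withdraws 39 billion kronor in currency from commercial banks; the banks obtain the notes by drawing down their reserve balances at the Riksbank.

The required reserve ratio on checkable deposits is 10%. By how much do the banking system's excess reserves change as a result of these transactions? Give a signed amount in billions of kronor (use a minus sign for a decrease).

+68.85 billion

Asset purchase (from non-banks) 42.5 billion kronor: reserves +42.5B, deposits +42.5B.
Government spending 73 billion kronor: reserves +73B, deposits +73B.
Currency withdrawal 39 billion kronor: reserves −39B, deposits −39B.
Totals: Δreserves = +76.5B, Δdeposits = +76.5B.
Δrequired reserves = 10% × +76.5B = +7.65B.
Δexcess reserves = Δreserves − Δrequired = +76.5B − (+7.65B) = +68.85 billion.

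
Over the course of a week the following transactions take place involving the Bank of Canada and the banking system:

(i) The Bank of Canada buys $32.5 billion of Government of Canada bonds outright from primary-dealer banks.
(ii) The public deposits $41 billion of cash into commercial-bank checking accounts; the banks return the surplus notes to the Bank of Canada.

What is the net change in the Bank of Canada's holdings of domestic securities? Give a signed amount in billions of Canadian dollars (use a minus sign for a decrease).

Bank of Canada balance sheet:
  Assets:      Securities +$32.5B
  Liabilities: Bank reserves +$73.5B, Currency in circulation −$41B
Commercial banking system:
  Assets:      Reserves at CB +$73.5B, Securities −$32.5B
  Liabilities: Checkable deposits +$41B
So the change in the Bank of Canada's holdings of domestic securities is +$32.5 billion.

+$32.5 billion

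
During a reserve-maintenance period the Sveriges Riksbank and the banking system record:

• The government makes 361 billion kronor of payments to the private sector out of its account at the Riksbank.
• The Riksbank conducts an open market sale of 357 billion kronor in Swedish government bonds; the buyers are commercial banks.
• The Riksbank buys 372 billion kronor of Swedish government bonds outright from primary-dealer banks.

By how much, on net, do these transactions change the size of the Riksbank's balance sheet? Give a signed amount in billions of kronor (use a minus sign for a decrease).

Government spending 361 billion kronor: only the composition of liabilities changes → 0.
OMO sale (to banks) 357 billion kronor: a Riksbank asset is shed → −357B.
OMO purchase (from banks) 372 billion kronor: a Riksbank asset is acquired → +372B.
Net: 0 − 357 + 372 = +15 billion.

+15 billion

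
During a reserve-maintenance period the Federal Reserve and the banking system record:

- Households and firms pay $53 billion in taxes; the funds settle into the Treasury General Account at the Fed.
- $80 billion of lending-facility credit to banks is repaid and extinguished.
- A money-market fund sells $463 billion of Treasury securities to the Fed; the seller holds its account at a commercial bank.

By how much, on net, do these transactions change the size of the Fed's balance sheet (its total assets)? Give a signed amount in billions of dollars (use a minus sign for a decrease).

Government account inflow $53 billion: only the composition of liabilities changes → 0.
Discount-window repayment $80 billion: a Fed asset is shed → −$80B.
Asset purchase (from non-banks) $463 billion: a Fed asset is acquired → +$463B.
Net: 0 − 80 + 463 = +$383 billion.

+$383 billion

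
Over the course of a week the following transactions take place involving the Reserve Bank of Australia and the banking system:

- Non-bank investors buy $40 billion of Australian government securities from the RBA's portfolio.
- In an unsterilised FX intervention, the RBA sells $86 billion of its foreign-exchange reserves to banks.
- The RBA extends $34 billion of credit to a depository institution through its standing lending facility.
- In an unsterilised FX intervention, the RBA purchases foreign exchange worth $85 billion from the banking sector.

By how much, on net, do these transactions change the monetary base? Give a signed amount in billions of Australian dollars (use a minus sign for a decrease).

Asset sale (to non-banks) $40 billion: RBA balance sheet contracts → −$40B.
FX sale $86 billion: RBA balance sheet contracts → −$86B.
Discount-window loan $34 billion: RBA balance sheet expands → +$34B.
FX purchase $85 billion: RBA balance sheet expands → +$85B.
Net: −40 − 86 + 34 + 85 = -$7 billion.

-$7 billion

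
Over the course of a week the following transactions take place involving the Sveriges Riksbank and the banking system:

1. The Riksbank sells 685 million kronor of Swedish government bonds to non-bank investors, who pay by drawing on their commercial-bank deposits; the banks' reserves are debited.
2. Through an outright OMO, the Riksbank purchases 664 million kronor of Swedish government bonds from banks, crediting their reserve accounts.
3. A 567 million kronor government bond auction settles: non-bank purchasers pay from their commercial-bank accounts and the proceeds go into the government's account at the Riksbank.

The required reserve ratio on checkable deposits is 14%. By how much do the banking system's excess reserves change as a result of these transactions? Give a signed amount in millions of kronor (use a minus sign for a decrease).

-412.72 million

Asset sale (to non-banks) 685 million kronor: reserves −685M, deposits −685M.
OMO purchase (from banks) 664 million kronor: reserves +664M, deposits 0.
Government account inflow 567 million kronor: reserves −567M, deposits −567M.
Totals: Δreserves = −588M, Δdeposits = −1252M.
Δrequired reserves = 14% × −1252M = −175.28M.
Δexcess reserves = Δreserves − Δrequired = −588M − (−175.28M) = -412.72 million.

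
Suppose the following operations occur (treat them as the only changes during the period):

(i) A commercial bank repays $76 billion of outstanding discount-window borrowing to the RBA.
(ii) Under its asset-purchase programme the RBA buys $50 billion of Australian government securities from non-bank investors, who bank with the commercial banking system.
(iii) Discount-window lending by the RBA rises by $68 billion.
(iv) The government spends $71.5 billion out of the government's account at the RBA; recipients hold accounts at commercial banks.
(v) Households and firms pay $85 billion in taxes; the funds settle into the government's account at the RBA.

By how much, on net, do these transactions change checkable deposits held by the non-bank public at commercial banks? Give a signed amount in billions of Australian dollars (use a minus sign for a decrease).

+$36.5 billion

RBA balance sheet:
  Assets:      Securities +$50B, Loans to banks −$8B
  Liabilities: Bank reserves +$28.5B, Government deposits +$13.5B
Commercial banking system:
  Assets:      Reserves at CB +$28.5B
  Liabilities: Checkable deposits +$36.5B, Borrowings from CB −$8B
So the change in checkable deposits held by the non-bank public at commercial banks is +$36.5 billion.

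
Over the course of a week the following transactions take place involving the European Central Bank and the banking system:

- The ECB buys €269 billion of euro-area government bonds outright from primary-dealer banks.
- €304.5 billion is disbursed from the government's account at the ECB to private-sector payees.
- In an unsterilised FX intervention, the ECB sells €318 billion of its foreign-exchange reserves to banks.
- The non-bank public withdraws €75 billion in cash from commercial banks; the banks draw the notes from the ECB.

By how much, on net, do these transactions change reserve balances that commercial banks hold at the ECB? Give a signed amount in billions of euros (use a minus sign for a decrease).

OMO purchase (from banks) €269 billion: the ECB pays by crediting reserve accounts → +€269B.
Government spending €304.5 billion: government payments flow into bank reserve accounts → +€304.5B.
FX sale €318 billion: the buying banks pay out of their reserve balances → −€318B.
Currency withdrawal €75 billion: banks swap reserves for currency → −€75B.
Net: 269 + 304.5 − 318 − 75 = +€180.5 billion.

+€180.5 billion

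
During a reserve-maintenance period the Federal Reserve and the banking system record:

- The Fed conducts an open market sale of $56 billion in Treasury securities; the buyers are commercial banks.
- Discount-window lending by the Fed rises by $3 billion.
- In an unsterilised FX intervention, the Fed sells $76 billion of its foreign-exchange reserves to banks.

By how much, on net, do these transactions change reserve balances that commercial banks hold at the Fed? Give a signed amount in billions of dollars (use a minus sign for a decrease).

OMO sale (to banks) $56 billion: the buying banks pay out of their reserve balances → −$56B.
Discount-window loan $3 billion: the loan is credited to the bank's reserve account → +$3B.
FX sale $76 billion: the buying banks pay out of their reserve balances → −$76B.
Net: −56 + 3 − 76 = -$129 billion.

-$129 billion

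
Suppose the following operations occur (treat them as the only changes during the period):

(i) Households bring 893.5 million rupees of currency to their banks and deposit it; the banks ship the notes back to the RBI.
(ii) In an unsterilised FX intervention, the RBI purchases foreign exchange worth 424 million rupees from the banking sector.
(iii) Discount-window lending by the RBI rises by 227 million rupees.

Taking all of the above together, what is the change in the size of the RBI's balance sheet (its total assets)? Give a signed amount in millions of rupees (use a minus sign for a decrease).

Currency deposit 893.5 million rupees: only the composition of liabilities changes → 0.
FX purchase 424 million rupees: an RBI asset is acquired → +424M.
Discount-window loan 227 million rupees: an RBI asset is acquired → +227M.
Net: 0 + 424 + 227 = +651 million.

+651 million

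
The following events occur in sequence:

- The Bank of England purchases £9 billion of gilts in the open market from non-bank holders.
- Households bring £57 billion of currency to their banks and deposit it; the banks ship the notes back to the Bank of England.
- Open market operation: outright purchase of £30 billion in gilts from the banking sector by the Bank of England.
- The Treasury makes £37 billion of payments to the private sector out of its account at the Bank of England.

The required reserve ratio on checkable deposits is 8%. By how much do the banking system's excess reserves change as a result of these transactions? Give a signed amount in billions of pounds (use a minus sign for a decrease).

Asset purchase (from non-banks) £9 billion: reserves +£9B, deposits +£9B.
Currency deposit £57 billion: reserves +£57B, deposits +£57B.
OMO purchase (from banks) £30 billion: reserves +£30B, deposits 0.
Government spending £37 billion: reserves +£37B, deposits +£37B.
Totals: Δreserves = +£133B, Δdeposits = +£103B.
Δrequired reserves = 8% × +£103B = +£8.24B.
Δexcess reserves = Δreserves − Δrequired = +£133B − (+£8.24B) = +£124.76 billion.

+£124.76 billion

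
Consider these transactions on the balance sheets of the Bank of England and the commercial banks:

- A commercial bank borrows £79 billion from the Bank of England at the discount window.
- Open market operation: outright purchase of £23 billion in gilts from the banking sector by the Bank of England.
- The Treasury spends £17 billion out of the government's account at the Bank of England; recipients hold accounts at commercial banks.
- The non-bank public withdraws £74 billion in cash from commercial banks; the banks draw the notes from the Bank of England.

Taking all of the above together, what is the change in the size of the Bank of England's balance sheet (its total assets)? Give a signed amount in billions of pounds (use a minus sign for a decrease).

Discount-window loan £79 billion: a Bank of England asset is acquired → +£79B.
OMO purchase (from banks) £23 billion: a Bank of England asset is acquired → +£23B.
Government spending £17 billion: only the composition of liabilities changes → 0.
Currency withdrawal £74 billion: only the composition of liabilities changes → 0.
Net: 79 + 23 + 0 + 0 = +£102 billion.

+£102 billion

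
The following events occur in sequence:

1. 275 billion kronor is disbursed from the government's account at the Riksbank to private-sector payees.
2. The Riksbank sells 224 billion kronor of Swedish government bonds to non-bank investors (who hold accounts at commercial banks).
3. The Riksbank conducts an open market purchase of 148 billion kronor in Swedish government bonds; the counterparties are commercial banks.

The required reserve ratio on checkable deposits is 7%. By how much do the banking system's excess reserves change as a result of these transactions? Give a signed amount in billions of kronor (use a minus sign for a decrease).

Government spending 275 billion kronor: reserves +275B, deposits +275B.
Asset sale (to non-banks) 224 billion kronor: reserves −224B, deposits −224B.
OMO purchase (from banks) 148 billion kronor: reserves +148B, deposits 0.
Totals: Δreserves = +199B, Δdeposits = +51B.
Δrequired reserves = 7% × +51B = +3.57B.
Δexcess reserves = Δreserves − Δrequired = +199B − (+3.57B) = +195.43 billion.

+195.43 billion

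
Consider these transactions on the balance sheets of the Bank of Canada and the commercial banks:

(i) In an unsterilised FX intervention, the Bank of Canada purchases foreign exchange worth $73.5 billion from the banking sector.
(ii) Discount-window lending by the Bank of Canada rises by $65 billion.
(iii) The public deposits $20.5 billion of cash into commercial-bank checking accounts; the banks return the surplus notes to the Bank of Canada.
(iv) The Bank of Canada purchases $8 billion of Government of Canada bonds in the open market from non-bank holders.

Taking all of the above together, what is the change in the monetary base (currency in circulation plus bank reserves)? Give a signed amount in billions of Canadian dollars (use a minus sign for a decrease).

FX purchase $73.5 billion: Bank of Canada balance sheet expands → +$73.5B.
Discount-window loan $65 billion: Bank of Canada balance sheet expands → +$65B.
Currency deposit $20.5 billion: just a shift between currency and reserves — both are base money → 0.
Asset purchase (from non-banks) $8 billion: Bank of Canada balance sheet expands → +$8B.
Net: 73.5 + 65 + 0 + 8 = +$146.5 billion.

+$146.5 billion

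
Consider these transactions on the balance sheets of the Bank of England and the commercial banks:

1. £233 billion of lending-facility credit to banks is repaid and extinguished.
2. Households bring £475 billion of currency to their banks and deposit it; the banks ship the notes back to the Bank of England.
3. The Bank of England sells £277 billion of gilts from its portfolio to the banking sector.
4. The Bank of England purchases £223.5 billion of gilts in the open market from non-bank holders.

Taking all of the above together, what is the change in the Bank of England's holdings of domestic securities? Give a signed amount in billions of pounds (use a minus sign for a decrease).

-£53.5 billion

Discount-window repayment £233 billion: the Bank of England's securities portfolio is untouched → 0.
Currency deposit £475 billion: the Bank of England's securities portfolio is untouched → 0.
OMO sale (to banks) £277 billion: securities removed from the Bank of England's portfolio → −£277B.
Asset purchase (from non-banks) £223.5 billion: securities added to the Bank of England's portfolio → +£223.5B.
Net: 0 + 0 − 277 + 223.5 = -£53.5 billion.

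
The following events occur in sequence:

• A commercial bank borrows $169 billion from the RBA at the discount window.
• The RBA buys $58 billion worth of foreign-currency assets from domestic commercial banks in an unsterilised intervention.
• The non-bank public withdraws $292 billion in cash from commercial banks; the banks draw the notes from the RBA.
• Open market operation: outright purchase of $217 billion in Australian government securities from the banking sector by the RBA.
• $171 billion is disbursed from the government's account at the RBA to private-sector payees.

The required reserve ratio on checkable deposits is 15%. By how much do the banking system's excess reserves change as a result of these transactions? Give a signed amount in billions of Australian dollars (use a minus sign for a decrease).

Discount-window loan $169 billion: reserves +$169B, deposits 0.
FX purchase $58 billion: reserves +$58B, deposits 0.
Currency withdrawal $292 billion: reserves −$292B, deposits −$292B.
OMO purchase (from banks) $217 billion: reserves +$217B, deposits 0.
Government spending $171 billion: reserves +$171B, deposits +$171B.
Totals: Δreserves = +$323B, Δdeposits = −$121B.
Δrequired reserves = 15% × −$121B = −$18.15B.
Δexcess reserves = Δreserves − Δrequired = +$323B − (−$18.15B) = +$341.15 billion.

+$341.15 billion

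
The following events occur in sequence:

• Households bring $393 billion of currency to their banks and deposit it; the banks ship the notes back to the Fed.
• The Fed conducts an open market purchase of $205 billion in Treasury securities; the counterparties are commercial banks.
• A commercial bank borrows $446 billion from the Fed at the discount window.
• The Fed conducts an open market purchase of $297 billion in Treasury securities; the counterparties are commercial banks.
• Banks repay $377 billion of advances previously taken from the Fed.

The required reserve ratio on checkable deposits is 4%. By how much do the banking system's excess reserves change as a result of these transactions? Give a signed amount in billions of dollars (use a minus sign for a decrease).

+$948.28 billion

Currency deposit $393 billion: reserves +$393B, deposits +$393B.
OMO purchase (from banks) $205 billion: reserves +$205B, deposits 0.
Discount-window loan $446 billion: reserves +$446B, deposits 0.
OMO purchase (from banks) $297 billion: reserves +$297B, deposits 0.
Discount-window repayment $377 billion: reserves −$377B, deposits 0.
Totals: Δreserves = +$964B, Δdeposits = +$393B.
Δrequired reserves = 4% × +$393B = +$15.72B.
Δexcess reserves = Δreserves − Δrequired = +$964B − (+$15.72B) = +$948.28 billion.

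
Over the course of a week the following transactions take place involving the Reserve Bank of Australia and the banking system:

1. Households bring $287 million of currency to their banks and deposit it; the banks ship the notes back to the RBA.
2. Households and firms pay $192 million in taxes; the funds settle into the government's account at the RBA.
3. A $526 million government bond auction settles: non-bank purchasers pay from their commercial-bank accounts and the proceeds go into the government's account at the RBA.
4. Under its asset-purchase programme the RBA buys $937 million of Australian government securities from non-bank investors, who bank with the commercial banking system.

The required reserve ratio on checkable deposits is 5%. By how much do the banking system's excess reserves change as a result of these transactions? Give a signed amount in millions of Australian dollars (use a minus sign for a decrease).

+$480.7 million

Currency deposit $287 million: reserves +$287M, deposits +$287M.
Government account inflow $192 million: reserves −$192M, deposits −$192M.
Government account inflow $526 million: reserves −$526M, deposits −$526M.
Asset purchase (from non-banks) $937 million: reserves +$937M, deposits +$937M.
Totals: Δreserves = +$506M, Δdeposits = +$506M.
Δrequired reserves = 5% × +$506M = +$25.3M.
Δexcess reserves = Δreserves − Δrequired = +$506M − (+$25.3M) = +$480.7 million.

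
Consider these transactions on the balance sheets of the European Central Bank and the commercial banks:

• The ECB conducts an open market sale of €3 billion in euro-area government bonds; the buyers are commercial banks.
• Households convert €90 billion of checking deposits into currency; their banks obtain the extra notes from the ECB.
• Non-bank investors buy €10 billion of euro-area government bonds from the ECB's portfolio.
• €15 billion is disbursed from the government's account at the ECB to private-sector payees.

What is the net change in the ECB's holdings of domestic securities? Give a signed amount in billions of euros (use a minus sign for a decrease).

-€13 billion

OMO sale (to banks) €3 billion: securities removed from the ECB's portfolio → −€3B.
Currency withdrawal €90 billion: the ECB's securities portfolio is untouched → 0.
Asset sale (to non-banks) €10 billion: securities removed from the ECB's portfolio → −€10B.
Government spending €15 billion: the ECB's securities portfolio is untouched → 0.
Net: −3 + 0 − 10 + 0 = -€13 billion.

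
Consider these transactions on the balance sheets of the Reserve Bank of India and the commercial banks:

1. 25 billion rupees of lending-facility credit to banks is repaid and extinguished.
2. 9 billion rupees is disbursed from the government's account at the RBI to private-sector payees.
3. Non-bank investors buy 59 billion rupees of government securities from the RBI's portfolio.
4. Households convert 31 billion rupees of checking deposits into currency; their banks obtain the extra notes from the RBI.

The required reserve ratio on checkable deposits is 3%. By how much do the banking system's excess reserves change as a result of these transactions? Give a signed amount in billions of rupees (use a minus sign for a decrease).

-103.57 billion

Discount-window repayment 25 billion rupees: reserves −25B, deposits 0.
Government spending 9 billion rupees: reserves +9B, deposits +9B.
Asset sale (to non-banks) 59 billion rupees: reserves −59B, deposits −59B.
Currency withdrawal 31 billion rupees: reserves −31B, deposits −31B.
Totals: Δreserves = −106B, Δdeposits = −81B.
Δrequired reserves = 3% × −81B = −2.43B.
Δexcess reserves = Δreserves − Δrequired = −106B − (−2.43B) = -103.57 billion.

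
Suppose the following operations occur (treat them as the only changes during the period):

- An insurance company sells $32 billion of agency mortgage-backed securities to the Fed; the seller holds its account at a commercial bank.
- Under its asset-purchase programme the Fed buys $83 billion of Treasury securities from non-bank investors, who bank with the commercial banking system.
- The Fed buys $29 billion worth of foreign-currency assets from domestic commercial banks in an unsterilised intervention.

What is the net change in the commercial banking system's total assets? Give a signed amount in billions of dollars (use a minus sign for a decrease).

+$115 billion

Asset purchase (from non-banks) $32 billion: bank balance sheets expand → +$32B.
Asset purchase (from non-banks) $83 billion: bank balance sheets expand → +$83B.
FX purchase $29 billion: just an asset swap on bank balance sheets → 0.
Net: 32 + 83 + 0 = +$115 billion.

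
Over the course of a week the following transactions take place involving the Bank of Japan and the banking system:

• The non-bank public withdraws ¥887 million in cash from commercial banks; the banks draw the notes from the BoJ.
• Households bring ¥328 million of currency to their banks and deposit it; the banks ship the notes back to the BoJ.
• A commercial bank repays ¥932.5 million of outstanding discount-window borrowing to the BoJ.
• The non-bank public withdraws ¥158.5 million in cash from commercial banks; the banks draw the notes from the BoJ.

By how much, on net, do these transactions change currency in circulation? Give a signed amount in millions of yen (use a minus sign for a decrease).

Currency withdrawal ¥887 million: notes leave the central bank → +¥887M.
Currency deposit ¥328 million: notes return to the central bank → −¥328M.
Discount-window repayment ¥932.5 million: no currency enters or leaves circulation → 0.
Currency withdrawal ¥158.5 million: notes leave the central bank → +¥158.5M.
Net: 887 − 328 + 0 + 158.5 = +¥717.5 million.

+¥717.5 million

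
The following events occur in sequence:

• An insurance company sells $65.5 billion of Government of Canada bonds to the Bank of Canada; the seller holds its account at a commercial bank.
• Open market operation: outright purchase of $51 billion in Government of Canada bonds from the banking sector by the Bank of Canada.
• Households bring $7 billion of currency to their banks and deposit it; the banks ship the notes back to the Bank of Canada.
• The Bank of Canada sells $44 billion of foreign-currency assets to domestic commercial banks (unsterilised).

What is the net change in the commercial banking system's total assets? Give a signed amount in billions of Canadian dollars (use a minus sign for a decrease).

+$72.5 billion

Asset purchase (from non-banks) $65.5 billion: bank balance sheets expand → +$65.5B.
OMO purchase (from banks) $51 billion: just an asset swap on bank balance sheets → 0.
Currency deposit $7 billion: bank balance sheets expand → +$7B.
FX sale $44 billion: just an asset swap on bank balance sheets → 0.
Net: 65.5 + 0 + 7 + 0 = +$72.5 billion.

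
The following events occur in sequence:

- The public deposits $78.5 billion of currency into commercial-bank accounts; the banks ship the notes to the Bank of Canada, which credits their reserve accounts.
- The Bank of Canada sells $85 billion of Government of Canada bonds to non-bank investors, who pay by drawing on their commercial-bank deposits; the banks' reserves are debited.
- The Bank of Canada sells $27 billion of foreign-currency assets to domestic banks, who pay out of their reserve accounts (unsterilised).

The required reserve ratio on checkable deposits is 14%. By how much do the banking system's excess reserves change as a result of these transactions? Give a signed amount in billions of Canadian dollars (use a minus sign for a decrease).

-$32.59 billion

Currency deposit $78.5 billion: reserves +$78.5B, deposits +$78.5B.
Asset sale (to non-banks) $85 billion: reserves −$85B, deposits −$85B.
FX sale $27 billion: reserves −$27B, deposits 0.
Totals: Δreserves = −$33.5B, Δdeposits = −$6.5B.
Δrequired reserves = 14% × −$6.5B = −$0.91B.
Δexcess reserves = Δreserves − Δrequired = −$33.5B − (−$0.91B) = -$32.59 billion.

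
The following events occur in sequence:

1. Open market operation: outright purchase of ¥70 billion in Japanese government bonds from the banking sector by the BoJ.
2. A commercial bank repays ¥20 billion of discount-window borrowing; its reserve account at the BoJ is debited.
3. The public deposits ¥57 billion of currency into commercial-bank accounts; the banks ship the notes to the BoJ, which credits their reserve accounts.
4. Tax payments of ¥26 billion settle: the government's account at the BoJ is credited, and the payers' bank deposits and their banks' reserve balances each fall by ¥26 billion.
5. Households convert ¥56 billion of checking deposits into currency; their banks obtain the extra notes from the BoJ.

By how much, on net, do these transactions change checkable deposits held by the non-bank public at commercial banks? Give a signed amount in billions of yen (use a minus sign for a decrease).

OMO purchase (from banks) ¥70 billion: the counterparty is a bank, so public deposits are unchanged → 0.
Discount-window repayment ¥20 billion: the counterparty is a bank, so public deposits are unchanged → 0.
Currency deposit ¥57 billion: non-bank counterparties' bank balances rise → +¥57B.
Government account inflow ¥26 billion: non-bank counterparties' bank balances fall → −¥26B.
Currency withdrawal ¥56 billion: non-bank counterparties' bank balances fall → −¥56B.
Net: 0 + 0 + 57 − 26 − 56 = -¥25 billion.

-¥25 billion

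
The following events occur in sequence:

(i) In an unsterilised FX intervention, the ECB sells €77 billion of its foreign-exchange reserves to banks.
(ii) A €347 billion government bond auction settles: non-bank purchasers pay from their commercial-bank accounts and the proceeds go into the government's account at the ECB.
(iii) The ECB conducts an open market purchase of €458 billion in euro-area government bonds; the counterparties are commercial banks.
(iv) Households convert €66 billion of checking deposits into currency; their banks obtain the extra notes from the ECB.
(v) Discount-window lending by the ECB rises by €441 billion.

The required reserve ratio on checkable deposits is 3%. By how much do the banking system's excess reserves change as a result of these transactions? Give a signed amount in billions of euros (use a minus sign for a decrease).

+€421.39 billion

FX sale €77 billion: reserves −€77B, deposits 0.
Government account inflow €347 billion: reserves −€347B, deposits −€347B.
OMO purchase (from banks) €458 billion: reserves +€458B, deposits 0.
Currency withdrawal €66 billion: reserves −€66B, deposits −€66B.
Discount-window loan €441 billion: reserves +€441B, deposits 0.
Totals: Δreserves = +€409B, Δdeposits = −€413B.
Δrequired reserves = 3% × −€413B = −€12.39B.
Δexcess reserves = Δreserves − Δrequired = +€409B − (−€12.39B) = +€421.39 billion.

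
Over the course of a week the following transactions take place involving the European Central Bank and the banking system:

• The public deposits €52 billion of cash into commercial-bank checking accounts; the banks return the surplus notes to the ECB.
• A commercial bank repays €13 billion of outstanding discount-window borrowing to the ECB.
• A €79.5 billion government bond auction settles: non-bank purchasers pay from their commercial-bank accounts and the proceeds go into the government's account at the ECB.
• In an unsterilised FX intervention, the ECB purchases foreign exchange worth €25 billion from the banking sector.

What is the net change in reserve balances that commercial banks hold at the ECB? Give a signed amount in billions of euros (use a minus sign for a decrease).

-€15.5 billion

Currency deposit €52 billion: returned notes are swapped for reserve credit → +€52B.
Discount-window repayment €13 billion: repayment is debited from reserves → −€13B.
Government account inflow €79.5 billion: funds move from bank reserves into the government account → −€79.5B.
FX purchase €25 billion: the ECB pays by crediting reserve accounts → +€25B.
Net: 52 − 13 − 79.5 + 25 = -€15.5 billion.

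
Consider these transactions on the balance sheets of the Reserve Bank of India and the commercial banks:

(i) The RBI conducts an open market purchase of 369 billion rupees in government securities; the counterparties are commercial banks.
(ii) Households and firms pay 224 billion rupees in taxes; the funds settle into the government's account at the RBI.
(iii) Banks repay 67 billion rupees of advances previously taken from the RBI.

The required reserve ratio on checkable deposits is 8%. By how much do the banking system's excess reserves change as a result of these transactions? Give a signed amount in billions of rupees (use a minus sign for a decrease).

+95.92 billion

OMO purchase (from banks) 369 billion rupees: reserves +369B, deposits 0.
Government account inflow 224 billion rupees: reserves −224B, deposits −224B.
Discount-window repayment 67 billion rupees: reserves −67B, deposits 0.
Totals: Δreserves = +78B, Δdeposits = −224B.
Δrequired reserves = 8% × −224B = −17.92B.
Δexcess reserves = Δreserves − Δrequired = +78B − (−17.92B) = +95.92 billion.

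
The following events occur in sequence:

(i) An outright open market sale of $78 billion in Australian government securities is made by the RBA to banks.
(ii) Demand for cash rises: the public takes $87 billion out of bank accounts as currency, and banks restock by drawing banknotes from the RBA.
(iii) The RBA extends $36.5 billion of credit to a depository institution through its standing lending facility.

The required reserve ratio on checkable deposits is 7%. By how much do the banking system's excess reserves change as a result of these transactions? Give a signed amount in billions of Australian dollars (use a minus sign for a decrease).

OMO sale (to banks) $78 billion: reserves −$78B, deposits 0.
Currency withdrawal $87 billion: reserves −$87B, deposits −$87B.
Discount-window loan $36.5 billion: reserves +$36.5B, deposits 0.
Totals: Δreserves = −$128.5B, Δdeposits = −$87B.
Δrequired reserves = 7% × −$87B = −$6.09B.
Δexcess reserves = Δreserves − Δrequired = −$128.5B − (−$6.09B) = -$122.41 billion.

-$122.41 billion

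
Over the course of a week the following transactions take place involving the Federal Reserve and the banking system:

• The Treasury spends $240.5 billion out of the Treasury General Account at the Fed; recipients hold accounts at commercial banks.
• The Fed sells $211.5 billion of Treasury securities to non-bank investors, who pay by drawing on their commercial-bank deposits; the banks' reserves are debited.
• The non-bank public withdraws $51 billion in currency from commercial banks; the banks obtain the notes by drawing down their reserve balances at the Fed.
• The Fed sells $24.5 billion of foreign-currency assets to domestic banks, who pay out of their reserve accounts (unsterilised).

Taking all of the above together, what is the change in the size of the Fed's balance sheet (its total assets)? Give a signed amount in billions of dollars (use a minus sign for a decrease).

Fed balance sheet:
  Assets:      Securities −$211.5B, Foreign assets −$24.5B
  Liabilities: Bank reserves −$46.5B, Currency in circulation +$51B, Government deposits −$240.5B
Commercial banking system:
  Assets:      Reserves at CB −$46.5B, Foreign assets +$24.5B
  Liabilities: Checkable deposits −$22B
Change in total Fed assets = -$236 billion.

-$236 billion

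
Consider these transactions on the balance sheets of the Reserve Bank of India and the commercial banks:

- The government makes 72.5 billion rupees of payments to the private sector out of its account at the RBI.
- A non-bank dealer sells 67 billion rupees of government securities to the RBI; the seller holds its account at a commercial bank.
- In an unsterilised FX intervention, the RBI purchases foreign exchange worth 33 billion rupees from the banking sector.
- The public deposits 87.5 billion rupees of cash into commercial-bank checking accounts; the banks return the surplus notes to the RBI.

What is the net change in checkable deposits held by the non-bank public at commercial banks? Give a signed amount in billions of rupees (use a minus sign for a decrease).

Government spending 72.5 billion rupees: non-bank counterparties' bank balances rise → +72.5B.
Asset purchase (from non-banks) 67 billion rupees: non-bank counterparties' bank balances rise → +67B.
FX purchase 33 billion rupees: the counterparty is a bank, so public deposits are unchanged → 0.
Currency deposit 87.5 billion rupees: non-bank counterparties' bank balances rise → +87.5B.
Net: 72.5 + 67 + 0 + 87.5 = +227 billion.

+227 billion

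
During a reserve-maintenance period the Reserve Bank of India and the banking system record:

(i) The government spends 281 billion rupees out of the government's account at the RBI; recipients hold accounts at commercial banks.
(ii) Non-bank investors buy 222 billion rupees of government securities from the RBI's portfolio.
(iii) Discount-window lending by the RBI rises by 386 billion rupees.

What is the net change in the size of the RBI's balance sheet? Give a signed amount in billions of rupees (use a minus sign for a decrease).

Government spending 281 billion rupees: only the composition of liabilities changes → 0.
Asset sale (to non-banks) 222 billion rupees: an RBI asset is shed → −222B.
Discount-window loan 386 billion rupees: an RBI asset is acquired → +386B.
Net: 0 − 222 + 386 = +164 billion.

+164 billion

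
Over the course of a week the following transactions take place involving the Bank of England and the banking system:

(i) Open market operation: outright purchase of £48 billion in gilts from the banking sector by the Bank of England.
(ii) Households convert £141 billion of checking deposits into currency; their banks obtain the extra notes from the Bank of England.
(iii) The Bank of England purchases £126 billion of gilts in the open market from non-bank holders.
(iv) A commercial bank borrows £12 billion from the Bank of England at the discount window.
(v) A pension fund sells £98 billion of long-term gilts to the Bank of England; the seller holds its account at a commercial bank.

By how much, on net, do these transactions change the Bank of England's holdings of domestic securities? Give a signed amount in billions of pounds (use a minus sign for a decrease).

+£272 billion

Bank of England balance sheet:
  Assets:      Securities +£272B, Loans to banks +£12B
  Liabilities: Bank reserves +£143B, Currency in circulation +£141B
So the change in the Bank of England's holdings of domestic securities is +£272 billion.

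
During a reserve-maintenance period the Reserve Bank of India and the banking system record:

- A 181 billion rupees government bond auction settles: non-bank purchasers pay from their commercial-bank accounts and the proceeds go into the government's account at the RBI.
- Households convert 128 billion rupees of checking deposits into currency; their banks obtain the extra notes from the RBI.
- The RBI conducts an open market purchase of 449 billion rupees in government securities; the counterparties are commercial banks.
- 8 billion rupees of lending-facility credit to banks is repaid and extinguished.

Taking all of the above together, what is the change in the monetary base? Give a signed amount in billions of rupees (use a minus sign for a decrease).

RBI balance sheet:
  Assets:      Securities +449B, Loans to banks −8B
  Liabilities: Bank reserves +132B, Currency in circulation +128B, Government deposits +181B
Commercial banking system:
  Assets:      Reserves at CB +132B, Securities −449B
  Liabilities: Checkable deposits −309B, Borrowings from CB −8B
Monetary base = currency + reserves: +128B + (+132B) = +260 billion.

+260 billion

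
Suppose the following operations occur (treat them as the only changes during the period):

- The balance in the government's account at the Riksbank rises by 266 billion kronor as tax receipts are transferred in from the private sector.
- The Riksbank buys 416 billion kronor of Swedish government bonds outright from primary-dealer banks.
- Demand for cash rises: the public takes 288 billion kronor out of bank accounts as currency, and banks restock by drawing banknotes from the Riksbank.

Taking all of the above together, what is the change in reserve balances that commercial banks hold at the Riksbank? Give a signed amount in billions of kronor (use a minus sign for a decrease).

Government account inflow 266 billion kronor: funds move from bank reserves into the government account → −266B.
OMO purchase (from banks) 416 billion kronor: the Riksbank pays by crediting reserve accounts → +416B.
Currency withdrawal 288 billion kronor: banks swap reserves for currency → −288B.
Net: −266 + 416 − 288 = -138 billion.

-138 billion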